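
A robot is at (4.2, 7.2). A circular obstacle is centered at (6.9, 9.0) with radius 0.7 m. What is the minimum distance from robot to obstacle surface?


center_dist = sqrt((4.2-6.9)^2 + (7.2-9.0)^2)
= sqrt(7.29 + 3.24)
= 3.245
min_dist = center_dist - radius = 3.245 - 0.7 = 2.545 m


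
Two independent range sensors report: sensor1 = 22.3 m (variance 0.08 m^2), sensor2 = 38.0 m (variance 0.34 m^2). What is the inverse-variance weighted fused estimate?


w1 = (1/var1) / (1/var1 + 1/var2)
   = 12.5 / (12.5 + 2.9412) = 0.8095
w2 = 1 - w1 = 0.1905
fused = w1*s1 + w2*s2 = 18.0524 + 7.2381
= 25.2905 m


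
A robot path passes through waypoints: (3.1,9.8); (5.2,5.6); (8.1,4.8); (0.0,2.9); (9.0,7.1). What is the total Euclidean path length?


Segment lengths:
  seg1 = sqrt((2.1)^2 + (-4.2)^2) = 4.6957
  seg2 = sqrt((2.9)^2 + (-0.8)^2) = 3.0083
  seg3 = sqrt((-8.1)^2 + (-1.9)^2) = 8.3199
  seg4 = sqrt((9.0)^2 + (4.2)^2) = 9.9318
Total = 25.9557


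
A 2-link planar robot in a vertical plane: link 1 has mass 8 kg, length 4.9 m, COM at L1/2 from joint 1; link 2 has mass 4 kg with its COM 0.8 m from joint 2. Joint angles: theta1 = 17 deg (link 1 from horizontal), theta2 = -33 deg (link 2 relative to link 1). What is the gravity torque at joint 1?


Horizontal distance from joint 1 to link-1 COM:
  x_c1 = (L1/2)*cos(t1) = 2.45 * 0.9563 = 2.3429 m
Horizontal distance from joint 1 to link-2 COM:
  x_c2 = L1*cos(t1) + Lc2*cos(t1+t2)
       = 4.9*0.9563 + 0.8*0.9613 = 5.4549 m
tau1 = m1*g*x_c1 + m2*g*x_c2
     = 8*9.81*2.3429 + 4*9.81*5.4549
     = 183.8745 + 214.0504
     = 397.9248 Nm


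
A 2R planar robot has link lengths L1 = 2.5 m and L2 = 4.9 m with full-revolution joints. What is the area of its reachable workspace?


r_max = L1 + L2 = 7.4 m
r_min = |L1 - L2| = 2.4 m
Area = pi*(r_max^2 - r_min^2)
= pi*(54.76 - 5.76)
= pi * 49.0
= 153.938 m^2


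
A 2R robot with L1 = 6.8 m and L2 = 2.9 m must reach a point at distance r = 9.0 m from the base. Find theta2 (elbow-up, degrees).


cos(theta2) = (r^2 - L1^2 - L2^2) / (2*L1*L2)
cos(theta2) = (81.0 - 46.24 - 8.41) / 39.44
cos(theta2) = 0.668103
theta2 = 48.0791 degrees


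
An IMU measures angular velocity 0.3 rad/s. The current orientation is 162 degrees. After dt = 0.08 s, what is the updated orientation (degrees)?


delta_theta = w * dt = 0.3 * 0.08 = 0.024 rad
= 1.3751 deg
theta_new = 162 + 1.3751 = 163.3751 deg


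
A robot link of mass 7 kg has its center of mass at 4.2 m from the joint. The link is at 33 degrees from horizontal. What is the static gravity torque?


tau = m*g*L*cos(angle)
= 7 * 9.81 * 4.2 * cos(33 deg)
= 7 * 9.81 * 4.2 * 0.8387
= 241.8843 Nm


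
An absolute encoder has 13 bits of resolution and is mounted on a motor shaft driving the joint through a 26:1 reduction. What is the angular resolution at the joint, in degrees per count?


counts = 2^13 = 8192
effective counts at joint = 8192 * 26 = 212992
resolution = 360 / 212992
= 0.0017 deg/count


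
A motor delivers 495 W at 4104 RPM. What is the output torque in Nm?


omega = 4104 * 2*pi/60 = 429.7699 rad/s
tau = P / omega = 495 / 429.7699
= 1.1518 Nm


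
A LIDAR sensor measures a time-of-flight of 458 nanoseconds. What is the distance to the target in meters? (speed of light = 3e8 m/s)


tof = 458 ns = 4.58e-07 s
dist = c * tof / 2
= 3e8 * 4.58e-07 / 2
= 68.7 m


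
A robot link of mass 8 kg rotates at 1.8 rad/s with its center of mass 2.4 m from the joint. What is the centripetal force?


F = m * omega^2 * r
= 8 * 1.8^2 * 2.4
= 8 * 3.24 * 2.4
= 62.208 N


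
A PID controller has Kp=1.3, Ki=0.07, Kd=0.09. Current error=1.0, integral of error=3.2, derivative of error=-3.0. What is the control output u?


u = Kp*e + Ki*int(e) + Kd*de/dt
= 1.3*1.0 + 0.07*3.2 + 0.09*(-3.0)
= 1.3 + 0.224 + -0.27
= 1.254


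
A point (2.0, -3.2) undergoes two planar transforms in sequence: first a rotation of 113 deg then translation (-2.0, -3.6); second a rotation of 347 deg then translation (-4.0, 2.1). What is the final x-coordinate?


After transform 1:
x1 = cos(113)*2.0 - sin(113)*-3.2 + -2.0 = 0.1642
y1 = sin(113)*2.0 + cos(113)*-3.2 + -3.6 = -0.5087
After transform 2:
x2 = cos(347)*0.1642 - sin(347)*-0.5087 + -4.0
= -3.9545


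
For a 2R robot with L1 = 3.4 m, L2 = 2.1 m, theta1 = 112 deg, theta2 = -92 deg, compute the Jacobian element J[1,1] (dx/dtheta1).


J[1,1] = -L1*sin(t1) - L2*sin(t1+t2)
= -3.4*sin(112) - 2.1*sin(20)
= -3.8707


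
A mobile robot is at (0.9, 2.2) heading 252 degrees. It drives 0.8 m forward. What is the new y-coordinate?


y_new = y0 + d*sin(theta)
= 2.2 + 0.8*sin(252)
= 2.2 + -0.7608
= 1.4392


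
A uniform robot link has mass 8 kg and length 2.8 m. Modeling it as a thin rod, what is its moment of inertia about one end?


I = (1/3) * m * L^2
= (1/3) * 8 * 2.8^2
= 0.333333 * 8 * 7.84
= 20.9067 kg*m^2


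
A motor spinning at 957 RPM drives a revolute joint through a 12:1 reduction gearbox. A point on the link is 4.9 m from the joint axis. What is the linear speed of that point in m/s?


omega_motor = 957 * 2*pi/60 = 100.2168 rad/s
omega_joint = omega_motor / 12 = 8.3514 rad/s
v = omega_joint * r = 8.3514 * 4.9
= 40.9219 m/s


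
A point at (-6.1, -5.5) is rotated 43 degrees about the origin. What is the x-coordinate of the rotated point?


x' = x*cos(theta) - y*sin(theta)
cos(43 deg) = 0.7314, sin(43 deg) = 0.682
x' = -6.1 * 0.7314 - -5.5 * 0.682
= -4.4613 - -3.751
= -0.7103


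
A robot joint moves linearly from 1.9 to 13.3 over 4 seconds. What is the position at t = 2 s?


s = t/T = 2/4 = 0.5
p(t) = p0 + (pf-p0)*s
= 1.9 + (13.3 - 1.9) * 0.5
= 7.6


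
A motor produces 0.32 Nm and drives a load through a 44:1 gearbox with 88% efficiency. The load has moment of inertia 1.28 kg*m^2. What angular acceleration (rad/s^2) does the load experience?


tau_out = tau_motor * N * eta
= 0.32 * 44 * 0.88 = 12.3904 Nm
alpha = tau_out / I = 12.3904 / 1.28
= 9.68 rad/s^2


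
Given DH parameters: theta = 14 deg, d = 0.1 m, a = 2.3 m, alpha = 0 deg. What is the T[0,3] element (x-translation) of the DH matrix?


T[0,3] = a * cos(theta)
= 2.3 * cos(14 deg)
= 2.3 * 0.9703
= 2.2317


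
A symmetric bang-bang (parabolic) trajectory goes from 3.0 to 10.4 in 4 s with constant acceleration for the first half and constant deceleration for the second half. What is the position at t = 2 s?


Symmetric rest-to-rest: each phase covers (pf-p0)/2 in time T/2. 0.5*a*(T/2)^2 = (pf-p0)/2 => a = 4*(pf-p0)/T^2
a = 4*(10.4-3.0)/4^2 = 1.85
t = 2 is in the acceleration phase (t <= T/2).
p = p0 + 0.5*a*t^2 = 3.0 + 0.5*1.85*2^2
= 6.7


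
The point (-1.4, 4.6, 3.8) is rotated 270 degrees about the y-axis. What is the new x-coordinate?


Rotation about y-axis: x' = x*cos(theta) + z*sin(theta)
= -1.4 * -0.0 + 3.8 * -1.0
= -3.8


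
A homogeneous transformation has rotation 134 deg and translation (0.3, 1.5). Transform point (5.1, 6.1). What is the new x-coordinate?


x' = cos(theta)*px - sin(theta)*py + tx
= -0.6947*5.1 - 0.7193*6.1 + 0.3
= -7.6307


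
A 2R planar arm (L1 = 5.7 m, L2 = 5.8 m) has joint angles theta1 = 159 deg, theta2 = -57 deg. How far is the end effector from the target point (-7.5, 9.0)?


End effector via forward kinematics:
x = L1*cos(t1) + L2*cos(t1+t2) = -6.5273
y = L1*sin(t1) + L2*sin(t1+t2) = 7.716
Distance to target:
d = sqrt((-7.5 - -6.5273)^2 + (9.0 - 7.716)^2)
= sqrt(0.9462 + 1.6488)
= 1.6109 m


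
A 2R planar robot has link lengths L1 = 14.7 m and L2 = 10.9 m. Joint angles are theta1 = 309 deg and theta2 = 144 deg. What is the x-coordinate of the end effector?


Convert angles to radians: theta1 = 5.3931, theta2 = 2.5133
x = L1*cos(theta1) + L2*cos(theta1+theta2)
x = 9.251 + -0.5705
x = 8.6805


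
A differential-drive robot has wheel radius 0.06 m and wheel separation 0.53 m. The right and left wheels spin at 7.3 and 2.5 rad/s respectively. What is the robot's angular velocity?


vR = r*wR = 0.06*7.3 = 0.438 m/s
vL = r*wL = 0.06*2.5 = 0.15 m/s
v = (vR+vL)/2 = 0.294 m/s
omega = (vR-vL)/L = 0.5434 rad/s
angular velocity = 0.5434 rad/s


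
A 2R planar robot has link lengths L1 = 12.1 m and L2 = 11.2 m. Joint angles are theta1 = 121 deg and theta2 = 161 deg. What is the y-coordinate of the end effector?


Convert angles to radians: theta1 = 2.1118, theta2 = 2.81
y = L1*sin(theta1) + L2*sin(theta1+theta2)
y = 10.3717 + -10.9553
y = -0.5835


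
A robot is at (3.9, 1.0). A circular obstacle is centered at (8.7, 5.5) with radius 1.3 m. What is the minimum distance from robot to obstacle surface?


center_dist = sqrt((3.9-8.7)^2 + (1.0-5.5)^2)
= sqrt(23.04 + 20.25)
= 6.5795
min_dist = center_dist - radius = 6.5795 - 1.3 = 5.2795 m


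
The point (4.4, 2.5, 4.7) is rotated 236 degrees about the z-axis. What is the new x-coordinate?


Rotation about z-axis: x' = x*cos(theta) - y*sin(theta)
= 4.4 * -0.5592 - 2.5 * -0.829
= -0.3879


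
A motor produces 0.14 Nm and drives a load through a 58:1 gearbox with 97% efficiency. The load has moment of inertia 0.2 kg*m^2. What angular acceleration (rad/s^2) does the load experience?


tau_out = tau_motor * N * eta
= 0.14 * 58 * 0.97 = 7.8764 Nm
alpha = tau_out / I = 7.8764 / 0.2
= 39.382 rad/s^2


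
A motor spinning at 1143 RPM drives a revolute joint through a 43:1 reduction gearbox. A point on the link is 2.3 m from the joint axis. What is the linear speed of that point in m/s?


omega_motor = 1143 * 2*pi/60 = 119.6947 rad/s
omega_joint = omega_motor / 43 = 2.7836 rad/s
v = omega_joint * r = 2.7836 * 2.3
= 6.4023 m/s


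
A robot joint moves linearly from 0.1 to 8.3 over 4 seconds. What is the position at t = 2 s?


s = t/T = 2/4 = 0.5
p(t) = p0 + (pf-p0)*s
= 0.1 + (8.3 - 0.1) * 0.5
= 4.2


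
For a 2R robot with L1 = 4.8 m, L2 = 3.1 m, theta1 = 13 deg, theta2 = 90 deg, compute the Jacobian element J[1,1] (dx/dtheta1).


J[1,1] = -L1*sin(t1) - L2*sin(t1+t2)
= -4.8*sin(13) - 3.1*sin(103)
= -4.1003


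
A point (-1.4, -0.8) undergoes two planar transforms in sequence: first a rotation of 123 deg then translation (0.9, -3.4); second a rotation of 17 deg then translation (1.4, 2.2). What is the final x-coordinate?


After transform 1:
x1 = cos(123)*-1.4 - sin(123)*-0.8 + 0.9 = 2.3334
y1 = sin(123)*-1.4 + cos(123)*-0.8 + -3.4 = -4.1384
After transform 2:
x2 = cos(17)*2.3334 - sin(17)*-4.1384 + 1.4
= 4.8414


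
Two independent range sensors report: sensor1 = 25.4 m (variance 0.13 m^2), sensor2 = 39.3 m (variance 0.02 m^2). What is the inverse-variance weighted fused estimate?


w1 = (1/var1) / (1/var1 + 1/var2)
   = 7.6923 / (7.6923 + 50.0) = 0.1333
w2 = 1 - w1 = 0.8667
fused = w1*s1 + w2*s2 = 3.3867 + 34.06
= 37.4467 m


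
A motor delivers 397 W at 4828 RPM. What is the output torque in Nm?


omega = 4828 * 2*pi/60 = 505.587 rad/s
tau = P / omega = 397 / 505.587
= 0.7852 Nm


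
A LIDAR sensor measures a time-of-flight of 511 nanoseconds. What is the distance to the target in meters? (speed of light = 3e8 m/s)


tof = 511 ns = 5.11e-07 s
dist = c * tof / 2
= 3e8 * 5.11e-07 / 2
= 76.65 m


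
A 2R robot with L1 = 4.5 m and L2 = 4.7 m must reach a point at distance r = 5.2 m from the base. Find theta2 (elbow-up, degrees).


cos(theta2) = (r^2 - L1^2 - L2^2) / (2*L1*L2)
cos(theta2) = (27.04 - 20.25 - 22.09) / 42.3
cos(theta2) = -0.361702
theta2 = 111.2048 degrees


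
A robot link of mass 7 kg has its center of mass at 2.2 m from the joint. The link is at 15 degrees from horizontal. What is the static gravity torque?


tau = m*g*L*cos(angle)
= 7 * 9.81 * 2.2 * cos(15 deg)
= 7 * 9.81 * 2.2 * 0.9659
= 145.9263 Nm


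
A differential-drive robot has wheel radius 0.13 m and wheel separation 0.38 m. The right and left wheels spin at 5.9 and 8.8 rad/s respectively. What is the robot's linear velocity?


vR = r*wR = 0.13*5.9 = 0.767 m/s
vL = r*wL = 0.13*8.8 = 1.144 m/s
v = (vR+vL)/2 = 0.9555 m/s
omega = (vR-vL)/L = -0.9921 rad/s
linear velocity = 0.9555 m/s


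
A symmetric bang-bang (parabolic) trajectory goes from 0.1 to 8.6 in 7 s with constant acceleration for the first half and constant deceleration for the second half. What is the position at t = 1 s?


Symmetric rest-to-rest: each phase covers (pf-p0)/2 in time T/2. 0.5*a*(T/2)^2 = (pf-p0)/2 => a = 4*(pf-p0)/T^2
a = 4*(8.6-0.1)/7^2 = 0.6939
t = 1 is in the acceleration phase (t <= T/2).
p = p0 + 0.5*a*t^2 = 0.1 + 0.5*0.6939*1^2
= 0.4469


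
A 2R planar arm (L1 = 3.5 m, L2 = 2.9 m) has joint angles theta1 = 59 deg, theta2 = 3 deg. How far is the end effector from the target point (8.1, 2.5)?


End effector via forward kinematics:
x = L1*cos(t1) + L2*cos(t1+t2) = 3.1641
y = L1*sin(t1) + L2*sin(t1+t2) = 5.5606
Distance to target:
d = sqrt((8.1 - 3.1641)^2 + (2.5 - 5.5606)^2)
= sqrt(24.3631 + 9.3675)
= 5.8078 m


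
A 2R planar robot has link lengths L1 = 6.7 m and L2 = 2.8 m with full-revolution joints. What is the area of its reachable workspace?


r_max = L1 + L2 = 9.5 m
r_min = |L1 - L2| = 3.9 m
Area = pi*(r_max^2 - r_min^2)
= pi*(90.25 - 15.21)
= pi * 75.04
= 235.7451 m^2


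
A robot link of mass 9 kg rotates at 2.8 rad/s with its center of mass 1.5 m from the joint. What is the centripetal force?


F = m * omega^2 * r
= 9 * 2.8^2 * 1.5
= 9 * 7.84 * 1.5
= 105.84 N


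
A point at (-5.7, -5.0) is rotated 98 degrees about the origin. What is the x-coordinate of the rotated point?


x' = x*cos(theta) - y*sin(theta)
cos(98 deg) = -0.1392, sin(98 deg) = 0.9903
x' = -5.7 * -0.1392 - -5.0 * 0.9903
= 0.7933 - -4.9513
= 5.7446


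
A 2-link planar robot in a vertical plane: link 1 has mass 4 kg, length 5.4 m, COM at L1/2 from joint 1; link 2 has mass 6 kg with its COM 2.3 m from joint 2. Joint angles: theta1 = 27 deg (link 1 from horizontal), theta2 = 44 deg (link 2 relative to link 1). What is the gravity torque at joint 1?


Horizontal distance from joint 1 to link-1 COM:
  x_c1 = (L1/2)*cos(t1) = 2.7 * 0.891 = 2.4057 m
Horizontal distance from joint 1 to link-2 COM:
  x_c2 = L1*cos(t1) + Lc2*cos(t1+t2)
       = 5.4*0.891 + 2.3*0.3256 = 5.5602 m
tau1 = m1*g*x_c1 + m2*g*x_c2
     = 4*9.81*2.4057 + 6*9.81*5.5602
     = 94.4004 + 327.2758
     = 421.6762 Nm


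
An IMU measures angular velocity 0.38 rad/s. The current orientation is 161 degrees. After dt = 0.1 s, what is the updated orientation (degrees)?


delta_theta = w * dt = 0.38 * 0.1 = 0.038 rad
= 2.1772 deg
theta_new = 161 + 2.1772 = 163.1772 deg


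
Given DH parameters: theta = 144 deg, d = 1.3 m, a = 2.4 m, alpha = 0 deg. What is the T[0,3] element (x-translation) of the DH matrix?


T[0,3] = a * cos(theta)
= 2.4 * cos(144 deg)
= 2.4 * -0.809
= -1.9416


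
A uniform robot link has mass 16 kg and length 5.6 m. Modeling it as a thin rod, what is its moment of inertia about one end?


I = (1/3) * m * L^2
= (1/3) * 16 * 5.6^2
= 0.333333 * 16 * 31.36
= 167.2533 kg*m^2


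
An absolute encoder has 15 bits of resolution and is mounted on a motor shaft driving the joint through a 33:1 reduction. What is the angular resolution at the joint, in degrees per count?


counts = 2^15 = 32768
effective counts at joint = 32768 * 33 = 1081344
resolution = 360 / 1081344
= 3.3292e-04 deg/count


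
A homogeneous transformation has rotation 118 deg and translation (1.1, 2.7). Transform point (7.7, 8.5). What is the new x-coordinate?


x' = cos(theta)*px - sin(theta)*py + tx
= -0.4695*7.7 - 0.8829*8.5 + 1.1
= -10.02


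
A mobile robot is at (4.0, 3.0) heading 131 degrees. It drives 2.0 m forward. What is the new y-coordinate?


y_new = y0 + d*sin(theta)
= 3.0 + 2.0*sin(131)
= 3.0 + 1.5094
= 4.5094


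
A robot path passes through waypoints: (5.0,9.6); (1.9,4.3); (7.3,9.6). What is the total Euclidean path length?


Segment lengths:
  seg1 = sqrt((-3.1)^2 + (-5.3)^2) = 6.14
  seg2 = sqrt((5.4)^2 + (5.3)^2) = 7.5664
Total = 13.7064


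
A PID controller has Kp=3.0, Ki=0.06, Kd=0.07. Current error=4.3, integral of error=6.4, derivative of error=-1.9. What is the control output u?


u = Kp*e + Ki*int(e) + Kd*de/dt
= 3.0*4.3 + 0.06*6.4 + 0.07*(-1.9)
= 12.9 + 0.384 + -0.133
= 13.151


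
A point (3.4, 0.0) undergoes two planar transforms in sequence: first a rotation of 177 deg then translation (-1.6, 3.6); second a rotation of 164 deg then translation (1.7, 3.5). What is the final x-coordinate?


After transform 1:
x1 = cos(177)*3.4 - sin(177)*0.0 + -1.6 = -4.9953
y1 = sin(177)*3.4 + cos(177)*0.0 + 3.6 = 3.7779
After transform 2:
x2 = cos(164)*-4.9953 - sin(164)*3.7779 + 1.7
= 5.4605


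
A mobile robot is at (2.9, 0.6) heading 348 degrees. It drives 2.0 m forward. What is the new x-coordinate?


x_new = x0 + d*cos(theta)
= 2.9 + 2.0*cos(348)
= 2.9 + 1.9563
= 4.8563


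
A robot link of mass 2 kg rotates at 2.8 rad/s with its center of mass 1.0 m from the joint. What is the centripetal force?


F = m * omega^2 * r
= 2 * 2.8^2 * 1.0
= 2 * 7.84 * 1.0
= 15.68 N


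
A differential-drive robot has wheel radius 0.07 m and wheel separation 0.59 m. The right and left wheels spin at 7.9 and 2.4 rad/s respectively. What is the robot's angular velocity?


vR = r*wR = 0.07*7.9 = 0.553 m/s
vL = r*wL = 0.07*2.4 = 0.168 m/s
v = (vR+vL)/2 = 0.3605 m/s
omega = (vR-vL)/L = 0.6525 rad/s
angular velocity = 0.6525 rad/s


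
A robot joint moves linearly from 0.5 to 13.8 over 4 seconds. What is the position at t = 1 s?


s = t/T = 1/4 = 0.25
p(t) = p0 + (pf-p0)*s
= 0.5 + (13.8 - 0.5) * 0.25
= 3.825


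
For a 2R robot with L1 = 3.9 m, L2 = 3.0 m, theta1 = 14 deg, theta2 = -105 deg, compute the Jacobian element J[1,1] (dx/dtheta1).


J[1,1] = -L1*sin(t1) - L2*sin(t1+t2)
= -3.9*sin(14) - 3.0*sin(-91)
= 2.056


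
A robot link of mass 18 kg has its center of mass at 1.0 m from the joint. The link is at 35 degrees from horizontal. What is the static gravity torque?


tau = m*g*L*cos(angle)
= 18 * 9.81 * 1.0 * cos(35 deg)
= 18 * 9.81 * 1.0 * 0.8192
= 144.6459 Nm


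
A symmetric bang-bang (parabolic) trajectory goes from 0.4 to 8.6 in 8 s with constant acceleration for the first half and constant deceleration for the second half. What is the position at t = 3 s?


Symmetric rest-to-rest: each phase covers (pf-p0)/2 in time T/2. 0.5*a*(T/2)^2 = (pf-p0)/2 => a = 4*(pf-p0)/T^2
a = 4*(8.6-0.4)/8^2 = 0.5125
t = 3 is in the acceleration phase (t <= T/2).
p = p0 + 0.5*a*t^2 = 0.4 + 0.5*0.5125*3^2
= 2.7062


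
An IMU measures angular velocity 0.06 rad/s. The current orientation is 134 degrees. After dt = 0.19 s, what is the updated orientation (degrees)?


delta_theta = w * dt = 0.06 * 0.19 = 0.0114 rad
= 0.6532 deg
theta_new = 134 + 0.6532 = 134.6532 deg


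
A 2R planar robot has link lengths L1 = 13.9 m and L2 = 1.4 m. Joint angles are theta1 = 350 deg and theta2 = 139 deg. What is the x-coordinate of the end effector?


Convert angles to radians: theta1 = 6.1087, theta2 = 2.426
x = L1*cos(theta1) + L2*cos(theta1+theta2)
x = 13.6888 + -0.881
x = 12.8078


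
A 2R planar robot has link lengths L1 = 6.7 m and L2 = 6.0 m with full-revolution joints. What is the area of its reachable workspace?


r_max = L1 + L2 = 12.7 m
r_min = |L1 - L2| = 0.7 m
Area = pi*(r_max^2 - r_min^2)
= pi*(161.29 - 0.49)
= pi * 160.8
= 505.1681 m^2


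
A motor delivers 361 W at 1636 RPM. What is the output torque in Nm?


omega = 1636 * 2*pi/60 = 171.3215 rad/s
tau = P / omega = 361 / 171.3215
= 2.1071 Nm


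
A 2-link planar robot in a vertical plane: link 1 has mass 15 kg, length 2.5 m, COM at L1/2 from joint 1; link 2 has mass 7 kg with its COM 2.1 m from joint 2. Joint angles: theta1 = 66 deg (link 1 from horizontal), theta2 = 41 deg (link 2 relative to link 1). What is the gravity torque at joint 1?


Horizontal distance from joint 1 to link-1 COM:
  x_c1 = (L1/2)*cos(t1) = 1.25 * 0.4067 = 0.5084 m
Horizontal distance from joint 1 to link-2 COM:
  x_c2 = L1*cos(t1) + Lc2*cos(t1+t2)
       = 2.5*0.4067 + 2.1*-0.2924 = 0.4029 m
tau1 = m1*g*x_c1 + m2*g*x_c2
     = 15*9.81*0.5084 + 7*9.81*0.4029
     = 74.8141 + 27.6645
     = 102.4786 Nm


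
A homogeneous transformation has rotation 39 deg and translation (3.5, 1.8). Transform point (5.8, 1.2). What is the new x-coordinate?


x' = cos(theta)*px - sin(theta)*py + tx
= 0.7771*5.8 - 0.6293*1.2 + 3.5
= 7.2523


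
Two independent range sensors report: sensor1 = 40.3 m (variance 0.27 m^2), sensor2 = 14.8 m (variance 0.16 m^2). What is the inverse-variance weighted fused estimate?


w1 = (1/var1) / (1/var1 + 1/var2)
   = 3.7037 / (3.7037 + 6.25) = 0.3721
w2 = 1 - w1 = 0.6279
fused = w1*s1 + w2*s2 = 14.9953 + 9.293
= 24.2884 m


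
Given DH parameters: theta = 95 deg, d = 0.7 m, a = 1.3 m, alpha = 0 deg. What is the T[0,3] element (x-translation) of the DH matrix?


T[0,3] = a * cos(theta)
= 1.3 * cos(95 deg)
= 1.3 * -0.0872
= -0.1133


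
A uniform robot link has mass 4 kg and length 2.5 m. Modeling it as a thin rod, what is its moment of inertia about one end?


I = (1/3) * m * L^2
= (1/3) * 4 * 2.5^2
= 0.333333 * 4 * 6.25
= 8.3333 kg*m^2


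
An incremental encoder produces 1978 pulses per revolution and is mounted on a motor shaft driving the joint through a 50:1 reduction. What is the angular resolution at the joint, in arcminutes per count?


counts per rev = 1978
effective counts at joint = 1978 * 50 = 98900
resolution = 360*60 / 98900
= 0.2184 arcmin/count


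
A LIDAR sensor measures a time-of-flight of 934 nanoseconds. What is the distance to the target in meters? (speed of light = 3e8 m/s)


tof = 934 ns = 9.34e-07 s
dist = c * tof / 2
= 3e8 * 9.34e-07 / 2
= 140.1 m


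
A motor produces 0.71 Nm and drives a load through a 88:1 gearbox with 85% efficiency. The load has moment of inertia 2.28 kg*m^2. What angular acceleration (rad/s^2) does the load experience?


tau_out = tau_motor * N * eta
= 0.71 * 88 * 0.85 = 53.108 Nm
alpha = tau_out / I = 53.108 / 2.28
= 23.293 rad/s^2


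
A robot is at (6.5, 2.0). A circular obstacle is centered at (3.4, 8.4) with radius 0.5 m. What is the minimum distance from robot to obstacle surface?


center_dist = sqrt((6.5-3.4)^2 + (2.0-8.4)^2)
= sqrt(9.61 + 40.96)
= 7.1113
min_dist = center_dist - radius = 7.1113 - 0.5 = 6.6113 m


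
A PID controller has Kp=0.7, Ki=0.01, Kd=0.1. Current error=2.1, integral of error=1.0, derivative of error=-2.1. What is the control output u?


u = Kp*e + Ki*int(e) + Kd*de/dt
= 0.7*2.1 + 0.01*1.0 + 0.1*(-2.1)
= 1.47 + 0.01 + -0.21
= 1.27


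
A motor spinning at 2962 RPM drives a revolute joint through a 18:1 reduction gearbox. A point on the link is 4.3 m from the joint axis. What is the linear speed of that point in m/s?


omega_motor = 2962 * 2*pi/60 = 310.1799 rad/s
omega_joint = omega_motor / 18 = 17.2322 rad/s
v = omega_joint * r = 17.2322 * 4.3
= 74.0985 m/s


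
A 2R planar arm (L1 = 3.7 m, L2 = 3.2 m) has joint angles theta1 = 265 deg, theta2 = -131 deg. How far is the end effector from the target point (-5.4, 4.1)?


End effector via forward kinematics:
x = L1*cos(t1) + L2*cos(t1+t2) = -2.5454
y = L1*sin(t1) + L2*sin(t1+t2) = -1.384
Distance to target:
d = sqrt((-5.4 - -2.5454)^2 + (4.1 - -1.384)^2)
= sqrt(8.1488 + 30.0746)
= 6.1825 m


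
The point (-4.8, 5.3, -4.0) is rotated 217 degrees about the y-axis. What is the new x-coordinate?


Rotation about y-axis: x' = x*cos(theta) + z*sin(theta)
= -4.8 * -0.7986 + -4.0 * -0.6018
= 6.2407


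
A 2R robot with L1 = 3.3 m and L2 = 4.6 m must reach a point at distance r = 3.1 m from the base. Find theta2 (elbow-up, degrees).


cos(theta2) = (r^2 - L1^2 - L2^2) / (2*L1*L2)
cos(theta2) = (9.61 - 10.89 - 21.16) / 30.36
cos(theta2) = -0.73913
theta2 = 137.6574 degrees


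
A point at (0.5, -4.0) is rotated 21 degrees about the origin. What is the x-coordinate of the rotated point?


x' = x*cos(theta) - y*sin(theta)
cos(21 deg) = 0.9336, sin(21 deg) = 0.3584
x' = 0.5 * 0.9336 - -4.0 * 0.3584
= 0.4668 - -1.4335
= 1.9003


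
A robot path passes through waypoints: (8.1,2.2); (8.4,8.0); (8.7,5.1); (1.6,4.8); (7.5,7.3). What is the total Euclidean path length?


Segment lengths:
  seg1 = sqrt((0.3)^2 + (5.8)^2) = 5.8078
  seg2 = sqrt((0.3)^2 + (-2.9)^2) = 2.9155
  seg3 = sqrt((-7.1)^2 + (-0.3)^2) = 7.1063
  seg4 = sqrt((5.9)^2 + (2.5)^2) = 6.4078
Total = 22.2374


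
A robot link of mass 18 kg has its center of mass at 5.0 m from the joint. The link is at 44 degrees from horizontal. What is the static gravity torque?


tau = m*g*L*cos(angle)
= 18 * 9.81 * 5.0 * cos(44 deg)
= 18 * 9.81 * 5.0 * 0.7193
= 635.1051 Nm


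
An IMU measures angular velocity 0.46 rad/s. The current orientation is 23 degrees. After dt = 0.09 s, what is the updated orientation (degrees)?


delta_theta = w * dt = 0.46 * 0.09 = 0.0414 rad
= 2.372 deg
theta_new = 23 + 2.372 = 25.372 deg


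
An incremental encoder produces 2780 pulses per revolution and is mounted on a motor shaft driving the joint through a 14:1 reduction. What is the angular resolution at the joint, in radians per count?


counts per rev = 2780
effective counts at joint = 2780 * 14 = 38920
resolution = 2*pi / 38920
= 1.6144e-04 rad/count


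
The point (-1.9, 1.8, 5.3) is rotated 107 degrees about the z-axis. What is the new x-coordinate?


Rotation about z-axis: x' = x*cos(theta) - y*sin(theta)
= -1.9 * -0.2924 - 1.8 * 0.9563
= -1.1658


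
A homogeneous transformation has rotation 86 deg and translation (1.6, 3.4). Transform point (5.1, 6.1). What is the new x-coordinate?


x' = cos(theta)*px - sin(theta)*py + tx
= 0.0698*5.1 - 0.9976*6.1 + 1.6
= -4.1294


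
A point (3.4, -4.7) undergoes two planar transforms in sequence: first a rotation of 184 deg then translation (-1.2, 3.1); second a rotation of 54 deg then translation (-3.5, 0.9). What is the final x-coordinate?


After transform 1:
x1 = cos(184)*3.4 - sin(184)*-4.7 + -1.2 = -4.9196
y1 = sin(184)*3.4 + cos(184)*-4.7 + 3.1 = 7.5514
After transform 2:
x2 = cos(54)*-4.9196 - sin(54)*7.5514 + -3.5
= -12.5008


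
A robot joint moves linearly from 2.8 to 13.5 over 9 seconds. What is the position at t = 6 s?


s = t/T = 6/9 = 0.6667
p(t) = p0 + (pf-p0)*s
= 2.8 + (13.5 - 2.8) * 0.6667
= 9.9333


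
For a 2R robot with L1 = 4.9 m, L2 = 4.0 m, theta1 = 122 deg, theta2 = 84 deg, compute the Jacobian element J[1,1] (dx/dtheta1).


J[1,1] = -L1*sin(t1) - L2*sin(t1+t2)
= -4.9*sin(122) - 4.0*sin(206)
= -2.402


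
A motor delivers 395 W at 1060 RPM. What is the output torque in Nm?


omega = 1060 * 2*pi/60 = 111.0029 rad/s
tau = P / omega = 395 / 111.0029
= 3.5585 Nm


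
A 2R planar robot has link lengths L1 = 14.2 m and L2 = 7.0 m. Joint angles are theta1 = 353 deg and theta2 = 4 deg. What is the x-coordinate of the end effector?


Convert angles to radians: theta1 = 6.161, theta2 = 0.0698
x = L1*cos(theta1) + L2*cos(theta1+theta2)
x = 14.0942 + 6.9904
x = 21.0846


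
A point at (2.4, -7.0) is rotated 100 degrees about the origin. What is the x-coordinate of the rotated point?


x' = x*cos(theta) - y*sin(theta)
cos(100 deg) = -0.1736, sin(100 deg) = 0.9848
x' = 2.4 * -0.1736 - -7.0 * 0.9848
= -0.4168 - -6.8937
= 6.4769


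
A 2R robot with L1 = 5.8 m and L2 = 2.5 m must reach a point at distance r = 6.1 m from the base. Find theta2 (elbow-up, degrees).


cos(theta2) = (r^2 - L1^2 - L2^2) / (2*L1*L2)
cos(theta2) = (37.21 - 33.64 - 6.25) / 29.0
cos(theta2) = -0.092414
theta2 = 95.3025 degrees


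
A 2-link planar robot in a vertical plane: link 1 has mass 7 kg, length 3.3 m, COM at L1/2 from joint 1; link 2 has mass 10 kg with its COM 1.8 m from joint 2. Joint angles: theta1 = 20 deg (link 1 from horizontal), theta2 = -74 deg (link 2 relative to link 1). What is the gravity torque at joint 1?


Horizontal distance from joint 1 to link-1 COM:
  x_c1 = (L1/2)*cos(t1) = 1.65 * 0.9397 = 1.5505 m
Horizontal distance from joint 1 to link-2 COM:
  x_c2 = L1*cos(t1) + Lc2*cos(t1+t2)
       = 3.3*0.9397 + 1.8*0.5878 = 4.159 m
tau1 = m1*g*x_c1 + m2*g*x_c2
     = 7*9.81*1.5505 + 10*9.81*4.159
     = 106.4723 + 407.9978
     = 514.4702 Nm


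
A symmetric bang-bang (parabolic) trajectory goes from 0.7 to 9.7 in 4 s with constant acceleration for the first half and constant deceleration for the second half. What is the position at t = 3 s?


Symmetric rest-to-rest: each phase covers (pf-p0)/2 in time T/2. 0.5*a*(T/2)^2 = (pf-p0)/2 => a = 4*(pf-p0)/T^2
a = 4*(9.7-0.7)/4^2 = 2.25
t = 3 is in the deceleration phase (t > T/2).
p = pf - 0.5*a*(T-t)^2 = 9.7 - 0.5*2.25*1^2
= 8.575


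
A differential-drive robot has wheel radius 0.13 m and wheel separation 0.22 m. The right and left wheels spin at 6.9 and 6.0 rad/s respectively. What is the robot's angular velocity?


vR = r*wR = 0.13*6.9 = 0.897 m/s
vL = r*wL = 0.13*6.0 = 0.78 m/s
v = (vR+vL)/2 = 0.8385 m/s
omega = (vR-vL)/L = 0.5318 rad/s
angular velocity = 0.5318 rad/s


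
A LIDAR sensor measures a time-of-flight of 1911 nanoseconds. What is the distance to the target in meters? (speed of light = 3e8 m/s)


tof = 1911 ns = 1.911e-06 s
dist = c * tof / 2
= 3e8 * 1.911e-06 / 2
= 286.65 m


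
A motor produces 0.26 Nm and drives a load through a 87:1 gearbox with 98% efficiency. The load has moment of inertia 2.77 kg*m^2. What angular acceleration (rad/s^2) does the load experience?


tau_out = tau_motor * N * eta
= 0.26 * 87 * 0.98 = 22.1676 Nm
alpha = tau_out / I = 22.1676 / 2.77
= 8.0027 rad/s^2


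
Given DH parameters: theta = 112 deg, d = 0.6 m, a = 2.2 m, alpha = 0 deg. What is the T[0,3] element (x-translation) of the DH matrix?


T[0,3] = a * cos(theta)
= 2.2 * cos(112 deg)
= 2.2 * -0.3746
= -0.8241


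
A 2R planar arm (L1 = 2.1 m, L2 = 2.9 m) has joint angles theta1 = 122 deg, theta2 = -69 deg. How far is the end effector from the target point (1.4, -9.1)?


End effector via forward kinematics:
x = L1*cos(t1) + L2*cos(t1+t2) = 0.6324
y = L1*sin(t1) + L2*sin(t1+t2) = 4.0969
Distance to target:
d = sqrt((1.4 - 0.6324)^2 + (-9.1 - 4.0969)^2)
= sqrt(0.5892 + 174.1593)
= 13.2192 m


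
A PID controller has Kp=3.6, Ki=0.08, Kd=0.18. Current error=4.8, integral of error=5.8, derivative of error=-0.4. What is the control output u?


u = Kp*e + Ki*int(e) + Kd*de/dt
= 3.6*4.8 + 0.08*5.8 + 0.18*(-0.4)
= 17.28 + 0.464 + -0.072
= 17.672


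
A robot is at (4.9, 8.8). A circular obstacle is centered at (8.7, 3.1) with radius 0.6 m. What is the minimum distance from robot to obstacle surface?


center_dist = sqrt((4.9-8.7)^2 + (8.8-3.1)^2)
= sqrt(14.44 + 32.49)
= 6.8505
min_dist = center_dist - radius = 6.8505 - 0.6 = 6.2505 m


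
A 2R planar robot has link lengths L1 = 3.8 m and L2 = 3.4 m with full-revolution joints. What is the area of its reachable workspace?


r_max = L1 + L2 = 7.2 m
r_min = |L1 - L2| = 0.4 m
Area = pi*(r_max^2 - r_min^2)
= pi*(51.84 - 0.16)
= pi * 51.68
= 162.3575 m^2


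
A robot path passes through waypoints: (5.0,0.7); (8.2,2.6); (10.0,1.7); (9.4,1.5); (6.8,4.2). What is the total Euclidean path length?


Segment lengths:
  seg1 = sqrt((3.2)^2 + (1.9)^2) = 3.7216
  seg2 = sqrt((1.8)^2 + (-0.9)^2) = 2.0125
  seg3 = sqrt((-0.6)^2 + (-0.2)^2) = 0.6325
  seg4 = sqrt((-2.6)^2 + (2.7)^2) = 3.7483
Total = 10.1148


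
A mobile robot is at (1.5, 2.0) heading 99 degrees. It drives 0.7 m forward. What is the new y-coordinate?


y_new = y0 + d*sin(theta)
= 2.0 + 0.7*sin(99)
= 2.0 + 0.6914
= 2.6914


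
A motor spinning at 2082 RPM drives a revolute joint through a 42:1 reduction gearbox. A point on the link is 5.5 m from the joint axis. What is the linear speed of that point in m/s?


omega_motor = 2082 * 2*pi/60 = 218.0265 rad/s
omega_joint = omega_motor / 42 = 5.1911 rad/s
v = omega_joint * r = 5.1911 * 5.5
= 28.5511 m/s


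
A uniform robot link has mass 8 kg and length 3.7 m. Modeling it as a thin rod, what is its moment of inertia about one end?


I = (1/3) * m * L^2
= (1/3) * 8 * 3.7^2
= 0.333333 * 8 * 13.69
= 36.5067 kg*m^2


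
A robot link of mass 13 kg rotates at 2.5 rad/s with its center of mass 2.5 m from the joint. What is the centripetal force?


F = m * omega^2 * r
= 13 * 2.5^2 * 2.5
= 13 * 6.25 * 2.5
= 203.125 N


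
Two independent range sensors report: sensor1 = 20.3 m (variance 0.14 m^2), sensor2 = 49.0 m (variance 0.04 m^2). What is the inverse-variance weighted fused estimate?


w1 = (1/var1) / (1/var1 + 1/var2)
   = 7.1429 / (7.1429 + 25.0) = 0.2222
w2 = 1 - w1 = 0.7778
fused = w1*s1 + w2*s2 = 4.5111 + 38.1111
= 42.6222 m


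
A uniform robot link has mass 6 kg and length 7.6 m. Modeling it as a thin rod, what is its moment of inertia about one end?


I = (1/3) * m * L^2
= (1/3) * 6 * 7.6^2
= 0.333333 * 6 * 57.76
= 115.52 kg*m^2


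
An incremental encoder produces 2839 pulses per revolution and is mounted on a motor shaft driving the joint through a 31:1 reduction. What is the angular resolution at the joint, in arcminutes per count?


counts per rev = 2839
effective counts at joint = 2839 * 31 = 88009
resolution = 360*60 / 88009
= 0.2454 arcmin/count


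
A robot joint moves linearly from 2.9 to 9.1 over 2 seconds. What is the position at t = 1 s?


s = t/T = 1/2 = 0.5
p(t) = p0 + (pf-p0)*s
= 2.9 + (9.1 - 2.9) * 0.5
= 6.0


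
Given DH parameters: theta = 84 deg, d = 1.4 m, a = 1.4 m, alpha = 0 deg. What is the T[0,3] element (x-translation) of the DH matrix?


T[0,3] = a * cos(theta)
= 1.4 * cos(84 deg)
= 1.4 * 0.1045
= 0.1463


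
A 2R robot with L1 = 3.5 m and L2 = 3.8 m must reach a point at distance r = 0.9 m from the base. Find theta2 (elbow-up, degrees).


cos(theta2) = (r^2 - L1^2 - L2^2) / (2*L1*L2)
cos(theta2) = (0.81 - 12.25 - 14.44) / 26.6
cos(theta2) = -0.972932
theta2 = 166.6387 degrees


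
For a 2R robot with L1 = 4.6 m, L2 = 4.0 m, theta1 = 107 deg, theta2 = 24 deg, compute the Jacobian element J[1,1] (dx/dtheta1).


J[1,1] = -L1*sin(t1) - L2*sin(t1+t2)
= -4.6*sin(107) - 4.0*sin(131)
= -7.4178


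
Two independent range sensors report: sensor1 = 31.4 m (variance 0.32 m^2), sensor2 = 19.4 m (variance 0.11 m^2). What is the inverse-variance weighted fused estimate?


w1 = (1/var1) / (1/var1 + 1/var2)
   = 3.125 / (3.125 + 9.0909) = 0.2558
w2 = 1 - w1 = 0.7442
fused = w1*s1 + w2*s2 = 8.0326 + 14.4372
= 22.4698 m


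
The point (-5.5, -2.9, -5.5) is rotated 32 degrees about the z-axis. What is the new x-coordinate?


Rotation about z-axis: x' = x*cos(theta) - y*sin(theta)
= -5.5 * 0.848 - -2.9 * 0.5299
= -3.1275


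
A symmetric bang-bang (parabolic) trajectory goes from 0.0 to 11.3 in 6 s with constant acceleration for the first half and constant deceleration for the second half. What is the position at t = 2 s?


Symmetric rest-to-rest: each phase covers (pf-p0)/2 in time T/2. 0.5*a*(T/2)^2 = (pf-p0)/2 => a = 4*(pf-p0)/T^2
a = 4*(11.3-0.0)/6^2 = 1.2556
t = 2 is in the acceleration phase (t <= T/2).
p = p0 + 0.5*a*t^2 = 0.0 + 0.5*1.2556*2^2
= 2.5111


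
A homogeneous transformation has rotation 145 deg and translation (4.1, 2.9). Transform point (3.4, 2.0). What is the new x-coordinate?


x' = cos(theta)*px - sin(theta)*py + tx
= -0.8192*3.4 - 0.5736*2.0 + 4.1
= 0.1677


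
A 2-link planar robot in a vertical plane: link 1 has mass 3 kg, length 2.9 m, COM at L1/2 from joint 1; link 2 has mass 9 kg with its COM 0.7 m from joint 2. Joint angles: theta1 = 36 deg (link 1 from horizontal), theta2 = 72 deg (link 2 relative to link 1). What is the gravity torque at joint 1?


Horizontal distance from joint 1 to link-1 COM:
  x_c1 = (L1/2)*cos(t1) = 1.45 * 0.809 = 1.1731 m
Horizontal distance from joint 1 to link-2 COM:
  x_c2 = L1*cos(t1) + Lc2*cos(t1+t2)
       = 2.9*0.809 + 0.7*-0.309 = 2.1298 m
tau1 = m1*g*x_c1 + m2*g*x_c2
     = 3*9.81*1.1731 + 9*9.81*2.1298
     = 34.5236 + 188.0433
     = 222.5669 Nm


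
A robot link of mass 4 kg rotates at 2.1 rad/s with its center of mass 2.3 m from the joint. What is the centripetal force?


F = m * omega^2 * r
= 4 * 2.1^2 * 2.3
= 4 * 4.41 * 2.3
= 40.572 N


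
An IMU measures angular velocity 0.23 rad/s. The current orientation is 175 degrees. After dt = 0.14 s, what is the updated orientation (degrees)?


delta_theta = w * dt = 0.23 * 0.14 = 0.0322 rad
= 1.8449 deg
theta_new = 175 + 1.8449 = 176.8449 deg


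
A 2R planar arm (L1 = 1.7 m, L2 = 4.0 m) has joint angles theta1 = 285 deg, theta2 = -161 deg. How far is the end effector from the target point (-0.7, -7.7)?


End effector via forward kinematics:
x = L1*cos(t1) + L2*cos(t1+t2) = -1.7968
y = L1*sin(t1) + L2*sin(t1+t2) = 1.6741
Distance to target:
d = sqrt((-0.7 - -1.7968)^2 + (-7.7 - 1.6741)^2)
= sqrt(1.2029 + 87.8733)
= 9.438 m


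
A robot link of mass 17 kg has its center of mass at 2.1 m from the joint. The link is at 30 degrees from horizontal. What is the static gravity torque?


tau = m*g*L*cos(angle)
= 17 * 9.81 * 2.1 * cos(30 deg)
= 17 * 9.81 * 2.1 * 0.866
= 303.2968 Nm


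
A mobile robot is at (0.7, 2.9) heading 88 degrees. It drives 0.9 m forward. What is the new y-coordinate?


y_new = y0 + d*sin(theta)
= 2.9 + 0.9*sin(88)
= 2.9 + 0.8995
= 3.7995


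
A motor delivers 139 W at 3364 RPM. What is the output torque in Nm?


omega = 3364 * 2*pi/60 = 352.2773 rad/s
tau = P / omega = 139 / 352.2773
= 0.3946 Nm


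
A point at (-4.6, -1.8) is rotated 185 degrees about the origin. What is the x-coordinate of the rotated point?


x' = x*cos(theta) - y*sin(theta)
cos(185 deg) = -0.9962, sin(185 deg) = -0.0872
x' = -4.6 * -0.9962 - -1.8 * -0.0872
= 4.5825 - 0.1569
= 4.4256


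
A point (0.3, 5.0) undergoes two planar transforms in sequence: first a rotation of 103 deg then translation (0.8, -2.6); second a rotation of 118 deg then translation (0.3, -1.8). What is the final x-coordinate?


After transform 1:
x1 = cos(103)*0.3 - sin(103)*5.0 + 0.8 = -4.1393
y1 = sin(103)*0.3 + cos(103)*5.0 + -2.6 = -3.4324
After transform 2:
x2 = cos(118)*-4.1393 - sin(118)*-3.4324 + 0.3
= 5.274


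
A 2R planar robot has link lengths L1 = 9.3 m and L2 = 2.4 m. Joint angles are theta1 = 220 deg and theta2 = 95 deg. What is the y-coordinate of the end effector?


Convert angles to radians: theta1 = 3.8397, theta2 = 1.6581
y = L1*sin(theta1) + L2*sin(theta1+theta2)
y = -5.9779 + -1.6971
y = -7.675


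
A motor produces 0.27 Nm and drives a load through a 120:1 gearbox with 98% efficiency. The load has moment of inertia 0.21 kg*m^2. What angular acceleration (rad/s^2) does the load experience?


tau_out = tau_motor * N * eta
= 0.27 * 120 * 0.98 = 31.752 Nm
alpha = tau_out / I = 31.752 / 0.21
= 151.2 rad/s^2


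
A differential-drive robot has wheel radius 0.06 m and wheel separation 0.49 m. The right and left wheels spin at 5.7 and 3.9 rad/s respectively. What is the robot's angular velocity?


vR = r*wR = 0.06*5.7 = 0.342 m/s
vL = r*wL = 0.06*3.9 = 0.234 m/s
v = (vR+vL)/2 = 0.288 m/s
omega = (vR-vL)/L = 0.2204 rad/s
angular velocity = 0.2204 rad/s


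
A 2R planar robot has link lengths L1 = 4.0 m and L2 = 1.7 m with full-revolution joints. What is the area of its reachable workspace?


r_max = L1 + L2 = 5.7 m
r_min = |L1 - L2| = 2.3 m
Area = pi*(r_max^2 - r_min^2)
= pi*(32.49 - 5.29)
= pi * 27.2
= 85.4513 m^2


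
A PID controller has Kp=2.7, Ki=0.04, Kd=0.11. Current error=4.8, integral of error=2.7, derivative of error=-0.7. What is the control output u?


u = Kp*e + Ki*int(e) + Kd*de/dt
= 2.7*4.8 + 0.04*2.7 + 0.11*(-0.7)
= 12.96 + 0.108 + -0.077
= 12.991


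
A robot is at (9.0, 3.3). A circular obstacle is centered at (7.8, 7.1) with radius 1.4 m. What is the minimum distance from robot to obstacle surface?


center_dist = sqrt((9.0-7.8)^2 + (3.3-7.1)^2)
= sqrt(1.44 + 14.44)
= 3.985
min_dist = center_dist - radius = 3.985 - 1.4 = 2.585 m
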